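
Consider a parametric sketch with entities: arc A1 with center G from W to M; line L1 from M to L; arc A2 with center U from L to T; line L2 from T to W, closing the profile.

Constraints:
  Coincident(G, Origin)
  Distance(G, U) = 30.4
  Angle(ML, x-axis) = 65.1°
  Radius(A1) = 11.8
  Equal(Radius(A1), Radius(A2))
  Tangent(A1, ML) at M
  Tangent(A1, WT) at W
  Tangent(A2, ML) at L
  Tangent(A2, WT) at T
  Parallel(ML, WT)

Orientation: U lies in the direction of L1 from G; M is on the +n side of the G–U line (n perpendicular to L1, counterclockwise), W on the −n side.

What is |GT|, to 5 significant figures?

32.610

Tangency of A1 to both parallel lines with radius 11.8 puts M and W at G ± 11.8·n: M = (-10.703, 4.9682), W = (10.703, -4.9682). Equal radii place L and T the same way about U: L = U + 11.8·n = (2.0964, 32.542), T = U − 11.8·n = (23.503, 22.606). Then |GT| = |T − G| = 32.610.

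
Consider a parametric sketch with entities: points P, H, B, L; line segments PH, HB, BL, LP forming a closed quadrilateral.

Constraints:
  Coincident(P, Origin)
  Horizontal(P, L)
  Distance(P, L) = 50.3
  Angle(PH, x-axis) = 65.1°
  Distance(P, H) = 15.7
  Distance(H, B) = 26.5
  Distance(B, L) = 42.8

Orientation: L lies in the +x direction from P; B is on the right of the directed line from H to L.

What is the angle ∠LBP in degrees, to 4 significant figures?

110.9°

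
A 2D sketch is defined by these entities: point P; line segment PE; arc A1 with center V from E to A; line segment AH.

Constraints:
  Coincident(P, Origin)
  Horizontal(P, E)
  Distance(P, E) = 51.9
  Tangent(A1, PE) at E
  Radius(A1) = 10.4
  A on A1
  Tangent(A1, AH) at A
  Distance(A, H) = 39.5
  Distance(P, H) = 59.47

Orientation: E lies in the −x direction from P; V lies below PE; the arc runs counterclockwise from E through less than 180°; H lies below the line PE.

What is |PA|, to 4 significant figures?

62.36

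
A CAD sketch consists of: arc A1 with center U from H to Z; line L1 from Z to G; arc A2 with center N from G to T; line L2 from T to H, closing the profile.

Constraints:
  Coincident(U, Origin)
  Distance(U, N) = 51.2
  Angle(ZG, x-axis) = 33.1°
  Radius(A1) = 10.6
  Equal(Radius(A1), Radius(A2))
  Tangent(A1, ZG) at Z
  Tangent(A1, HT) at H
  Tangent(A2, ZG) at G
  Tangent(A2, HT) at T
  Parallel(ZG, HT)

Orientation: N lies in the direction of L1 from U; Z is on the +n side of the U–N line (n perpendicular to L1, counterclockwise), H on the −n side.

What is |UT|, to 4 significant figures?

52.29

Tangency of A1 to both parallel lines with radius 10.6 puts Z and H at U ± 10.6·n: Z = (-5.789, 8.880), H = (5.789, -8.880). Equal radii place G and T the same way about N: G = N + 10.6·n = (37.10, 36.84), T = N − 10.6·n = (48.68, 19.08). Then |UT| = |T − U| = 52.29.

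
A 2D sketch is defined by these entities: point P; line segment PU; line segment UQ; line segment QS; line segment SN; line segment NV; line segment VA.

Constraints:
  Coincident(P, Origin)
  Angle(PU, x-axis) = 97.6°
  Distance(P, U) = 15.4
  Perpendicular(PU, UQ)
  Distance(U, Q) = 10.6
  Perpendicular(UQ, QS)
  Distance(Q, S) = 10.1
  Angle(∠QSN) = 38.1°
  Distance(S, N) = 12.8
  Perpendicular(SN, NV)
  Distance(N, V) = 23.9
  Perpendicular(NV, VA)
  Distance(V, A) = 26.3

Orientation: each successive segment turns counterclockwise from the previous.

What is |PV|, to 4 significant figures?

37.01

P is at the origin; PU runs at 97.6° with length 15.4, so U = (-2.037, 15.26). PU is perpendicular to UQ, so UQ runs at -172.4°; with |UQ| = 10.6, Q = (-12.54, 13.86). The perpendicularity gives QS at right angles to UQ, so QS runs at -82.40°; with |QS| = 10.1, S = (-11.21, 3.852). ∠QSN = 38.1° gives SN at 59.50° from the x-axis; with |SN| = 12.8, N = (-4.711, 14.88). SN ⟂ NV, so NV runs at 149.5°; with |NV| = 23.9, V = (-25.30, 27.01). Then |PV| = |V − P| = 37.01.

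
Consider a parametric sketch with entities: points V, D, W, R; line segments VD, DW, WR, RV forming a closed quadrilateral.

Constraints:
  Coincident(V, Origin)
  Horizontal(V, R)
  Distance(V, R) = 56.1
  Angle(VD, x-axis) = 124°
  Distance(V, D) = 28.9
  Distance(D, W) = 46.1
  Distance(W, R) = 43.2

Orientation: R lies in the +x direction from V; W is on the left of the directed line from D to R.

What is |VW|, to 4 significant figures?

44.32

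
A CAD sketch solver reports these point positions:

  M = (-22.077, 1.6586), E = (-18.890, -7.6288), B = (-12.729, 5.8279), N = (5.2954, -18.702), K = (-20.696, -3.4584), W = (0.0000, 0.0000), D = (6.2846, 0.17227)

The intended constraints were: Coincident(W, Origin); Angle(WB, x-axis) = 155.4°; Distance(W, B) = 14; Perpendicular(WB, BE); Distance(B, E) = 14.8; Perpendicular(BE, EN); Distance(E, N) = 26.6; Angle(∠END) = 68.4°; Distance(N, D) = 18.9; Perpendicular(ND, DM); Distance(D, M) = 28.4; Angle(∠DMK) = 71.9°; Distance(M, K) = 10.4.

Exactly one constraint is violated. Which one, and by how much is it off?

Distance(M, K) = 10.4 — off by 5.10.

W = (0.00, 0.00) ✓; WB at 155.4° ✓; |WB| = 14.00 ✓; ∠(WB, BE) = 90.00° ✓; |BE| = 14.80 ✓; ∠(BE, EN) = 90.00° ✓; |EN| = 26.60 ✓; ∠END = 68.40° ✓; |ND| = 18.90 ✓; ∠(ND, DM) = 90.00° ✓; |DM| = 28.40 ✓; ∠DMK = 71.90° ✓; |MK| = 5.300 ✗.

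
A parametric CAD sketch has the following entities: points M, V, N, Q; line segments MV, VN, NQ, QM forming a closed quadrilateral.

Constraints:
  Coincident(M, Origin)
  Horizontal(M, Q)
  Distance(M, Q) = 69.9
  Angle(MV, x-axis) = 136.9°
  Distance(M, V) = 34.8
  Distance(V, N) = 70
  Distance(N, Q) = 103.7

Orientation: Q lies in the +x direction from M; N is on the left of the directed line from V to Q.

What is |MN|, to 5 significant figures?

84.928

Checks: |VN| = 70.00 ✓; |NQ| = 103.7 ✓.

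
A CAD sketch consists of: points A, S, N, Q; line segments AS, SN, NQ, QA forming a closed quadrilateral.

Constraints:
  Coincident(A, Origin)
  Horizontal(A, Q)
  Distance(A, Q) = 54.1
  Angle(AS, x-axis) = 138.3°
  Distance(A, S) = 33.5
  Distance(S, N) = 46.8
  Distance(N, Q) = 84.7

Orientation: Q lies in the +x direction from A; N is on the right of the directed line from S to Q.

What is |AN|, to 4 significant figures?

36.43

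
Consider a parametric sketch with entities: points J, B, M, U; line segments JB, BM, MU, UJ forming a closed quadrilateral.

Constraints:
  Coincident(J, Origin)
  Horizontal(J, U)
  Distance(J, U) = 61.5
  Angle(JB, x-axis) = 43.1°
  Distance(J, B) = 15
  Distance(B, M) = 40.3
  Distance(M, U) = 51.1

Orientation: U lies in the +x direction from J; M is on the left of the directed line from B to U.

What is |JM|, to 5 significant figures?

55.072

Checks: |BM| = 40.30 ✓; |MU| = 51.10 ✓.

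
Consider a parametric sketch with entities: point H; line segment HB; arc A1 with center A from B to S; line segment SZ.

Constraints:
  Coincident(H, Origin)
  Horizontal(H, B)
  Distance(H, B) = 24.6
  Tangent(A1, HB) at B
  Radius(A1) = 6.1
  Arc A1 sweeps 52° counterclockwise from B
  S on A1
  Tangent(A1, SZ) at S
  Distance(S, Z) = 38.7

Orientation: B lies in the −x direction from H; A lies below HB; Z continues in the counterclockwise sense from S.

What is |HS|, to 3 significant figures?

29.5

H is at the origin; HB is horizontal with |HB| = 24.6 and B on the −x side, so B = (-24.6, 0.00). The tangent condition forces AB to be normal to HB, so A = B + (0, -6.1) = (-24.6, -6.10). On A1, B sits at bearing 90° from A; a 52° counterclockwise sweep puts S at bearing 142°, so S = A + 6.1·(cos 142°, sin 142°) = (-29.4, -2.34). Then |HS| = |S − H| = 29.5.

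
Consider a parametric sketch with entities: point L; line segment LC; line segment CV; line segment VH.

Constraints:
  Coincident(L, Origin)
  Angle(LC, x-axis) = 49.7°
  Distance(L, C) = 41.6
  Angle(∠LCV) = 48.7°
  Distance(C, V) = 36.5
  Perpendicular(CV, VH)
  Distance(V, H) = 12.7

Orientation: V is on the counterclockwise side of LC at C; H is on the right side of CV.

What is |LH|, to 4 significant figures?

44.87

L is at the origin; LC runs at 49.7° with length 41.6, so C = 41.6·(cos 49.7°, sin 49.7°) = (26.91, 31.73). ∠LCV = 48.7°, so CV runs at 49.7° + (180° − 48.7°) = 181.0° from the x-axis; with |CV| = 36.5, V = C + 36.5·(cos 181.0°, sin 181.0°) = (-9.588, 31.09). The perpendicularity gives VH at right angles to CV; with |VH| = 12.7 on the right of CV, H = V + 12.7·(-0.01745, 0.9998) = (-9.810, 43.79). Then |LH| = |H − L| = 44.87.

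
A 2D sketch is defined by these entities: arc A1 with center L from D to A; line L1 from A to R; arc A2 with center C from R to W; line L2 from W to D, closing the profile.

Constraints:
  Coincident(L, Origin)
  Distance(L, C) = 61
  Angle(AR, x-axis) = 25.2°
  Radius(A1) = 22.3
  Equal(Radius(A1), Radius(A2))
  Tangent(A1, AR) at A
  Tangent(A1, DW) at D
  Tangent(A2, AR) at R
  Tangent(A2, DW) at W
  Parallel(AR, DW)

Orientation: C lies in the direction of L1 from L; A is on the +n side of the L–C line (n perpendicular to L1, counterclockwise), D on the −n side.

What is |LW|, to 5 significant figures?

64.948

The slot axis is L1's direction at 25.2°, so u = (cos 25.2°, sin 25.2°) = (0.90483, 0.42578) and n = (−sin 25.2°, cos 25.2°) = (-0.42578, 0.90483). L is at the origin and C lies 61.0 along u from L, so C = 61.0·u = (55.194, 25.973). Tangency of A1 to both parallel lines with radius 22.3 puts A and D at L ± 22.3·n: A = (-9.4949, 20.178), D = (9.4949, -20.178). Equal radii place R and W the same way about C: R = C + 22.3·n = (45.700, 46.150), W = C − 22.3·n = (64.689, 5.7949). Then |LW| = |W − L| = 64.948.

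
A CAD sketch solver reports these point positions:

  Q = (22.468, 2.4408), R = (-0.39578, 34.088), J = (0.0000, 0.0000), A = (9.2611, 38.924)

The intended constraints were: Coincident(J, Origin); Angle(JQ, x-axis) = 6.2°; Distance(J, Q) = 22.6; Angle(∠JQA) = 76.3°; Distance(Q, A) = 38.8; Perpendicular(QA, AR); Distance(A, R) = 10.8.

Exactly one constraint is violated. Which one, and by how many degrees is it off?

Perpendicular(QA, AR) — off by 6.70°.

J = (0.00, 0.00) ✓; JQ at 6.200° ✓; |JQ| = 22.60 ✓; ∠JQA = 76.30° ✓; |QA| = 38.80 ✓; ∠(QA, AR) = 96.70° ✗; |AR| = 10.80 ✓.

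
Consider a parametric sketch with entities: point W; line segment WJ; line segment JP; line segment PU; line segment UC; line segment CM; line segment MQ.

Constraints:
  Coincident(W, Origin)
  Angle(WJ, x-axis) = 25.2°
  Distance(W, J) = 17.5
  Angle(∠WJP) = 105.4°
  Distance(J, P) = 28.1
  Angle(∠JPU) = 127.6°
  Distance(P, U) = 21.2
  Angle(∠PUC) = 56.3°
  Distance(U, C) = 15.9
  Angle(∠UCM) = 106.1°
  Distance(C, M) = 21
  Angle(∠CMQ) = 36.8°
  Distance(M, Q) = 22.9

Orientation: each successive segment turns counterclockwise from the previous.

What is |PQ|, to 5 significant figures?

14.002

W is at the origin; WJ runs at 25.2° with length 17.5, so J = (15.834, 7.4511). ∠WJP = 105.4° gives JP at 99.800° from the x-axis; with |JP| = 28.1, P = (11.052, 35.141). ∠JPU = 127.6° gives PU at 152.20° from the x-axis; with |PU| = 21.2, U = (-7.7015, 45.028). ∠PUC = 56.3° gives UC at -84.100° from the x-axis; with |UC| = 15.9, C = (-6.0671, 29.213). ∠UCM = 106.1° gives CM at -10.200° from the x-axis; with |CM| = 21.0, M = (14.601, 25.494). ∠CMQ = 36.8° gives MQ at 133.00° from the x-axis; with |MQ| = 22.9, Q = (-1.0168, 42.242). Then |PQ| = |Q − P| = 14.002.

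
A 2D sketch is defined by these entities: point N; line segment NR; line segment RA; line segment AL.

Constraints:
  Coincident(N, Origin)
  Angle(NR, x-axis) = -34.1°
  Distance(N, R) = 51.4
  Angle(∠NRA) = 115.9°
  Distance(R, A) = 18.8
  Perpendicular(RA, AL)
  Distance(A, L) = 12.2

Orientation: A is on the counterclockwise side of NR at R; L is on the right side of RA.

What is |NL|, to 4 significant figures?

71.53

∠NRA = 115.9°, so RA runs at -34.1° + (180° − 115.9°) = 30.00° from the x-axis; with |RA| = 18.8, A = R + 18.8·(cos 30.00°, sin 30.00°) = (58.84, -19.42). The perpendicularity gives AL at right angles to RA; with |AL| = 12.2 on the right of RA, L = A + 12.2·(0.5000, -0.8660) = (64.94, -29.98). Then |NL| = |L − N| = 71.53.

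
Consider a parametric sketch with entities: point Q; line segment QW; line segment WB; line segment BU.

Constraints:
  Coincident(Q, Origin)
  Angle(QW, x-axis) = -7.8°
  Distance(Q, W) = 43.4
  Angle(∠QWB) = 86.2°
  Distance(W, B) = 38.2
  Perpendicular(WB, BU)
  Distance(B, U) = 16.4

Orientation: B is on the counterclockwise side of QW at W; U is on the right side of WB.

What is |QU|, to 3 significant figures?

69.4

Q is at the origin; QW runs at -7.8° with length 43.4, so W = 43.4·(cos -7.8°, sin -7.8°) = (43.0, -5.89). ∠QWB = 86.2°, so WB runs at -7.8° + (180° − 86.2°) = 86.0° from the x-axis; with |WB| = 38.2, B = W + 38.2·(cos 86.0°, sin 86.0°) = (45.7, 32.2). WB is perpendicular to BU; with |BU| = 16.4 on the right of WB, U = B + 16.4·(0.998, -0.0698) = (62.0, 31.1). Then |QU| = |U − Q| = 69.4.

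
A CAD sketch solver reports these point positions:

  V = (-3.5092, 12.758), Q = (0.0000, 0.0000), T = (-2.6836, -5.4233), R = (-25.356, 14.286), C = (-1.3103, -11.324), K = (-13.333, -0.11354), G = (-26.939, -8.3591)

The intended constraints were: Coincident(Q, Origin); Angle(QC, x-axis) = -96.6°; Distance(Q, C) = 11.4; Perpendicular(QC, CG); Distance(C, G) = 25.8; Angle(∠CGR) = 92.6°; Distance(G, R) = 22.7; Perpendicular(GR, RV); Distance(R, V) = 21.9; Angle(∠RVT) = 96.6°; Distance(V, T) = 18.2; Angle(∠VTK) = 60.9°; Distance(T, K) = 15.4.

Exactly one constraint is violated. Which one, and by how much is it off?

Distance(T, K) = 15.4 — off by 3.50.

Q = (0.00, 0.00) ✓; QC at -96.60° ✓; |QC| = 11.40 ✓; ∠(QC, CG) = 90.00° ✓; |CG| = 25.80 ✓; ∠CGR = 92.60° ✓; |GR| = 22.70 ✓; ∠(GR, RV) = 90.00° ✓; |RV| = 21.90 ✓; ∠RVT = 96.60° ✓; |VT| = 18.20 ✓; ∠VTK = 60.90° ✓; |TK| = 11.90 ✗.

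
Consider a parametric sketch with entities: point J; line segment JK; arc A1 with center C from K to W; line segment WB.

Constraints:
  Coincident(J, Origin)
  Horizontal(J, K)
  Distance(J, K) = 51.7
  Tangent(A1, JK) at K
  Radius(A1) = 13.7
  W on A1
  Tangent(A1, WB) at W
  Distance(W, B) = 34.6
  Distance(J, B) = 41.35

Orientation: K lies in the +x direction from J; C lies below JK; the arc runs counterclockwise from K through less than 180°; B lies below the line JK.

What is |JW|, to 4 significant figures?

40.67

J is at the origin; J and K share the same y with |JK| = 51.7 and K on the +x side, so K = (51.70, 0.000). Since A1 is tangent to JK there, CK ⟂ JK, so C = K + (0, -13.7) = (51.70, -13.70). Since CW ⟂ WB (tangency), |CB| = √(13.7² + 34.6²) = 37.21 regardless of where W sits on A1. So B lies on both circle(J, 41.35) and circle(C, 37.21); the below-JK intersection is B = (21.44, -35.36). W is the foot of the tangent from B: W = (40.19, -6.277).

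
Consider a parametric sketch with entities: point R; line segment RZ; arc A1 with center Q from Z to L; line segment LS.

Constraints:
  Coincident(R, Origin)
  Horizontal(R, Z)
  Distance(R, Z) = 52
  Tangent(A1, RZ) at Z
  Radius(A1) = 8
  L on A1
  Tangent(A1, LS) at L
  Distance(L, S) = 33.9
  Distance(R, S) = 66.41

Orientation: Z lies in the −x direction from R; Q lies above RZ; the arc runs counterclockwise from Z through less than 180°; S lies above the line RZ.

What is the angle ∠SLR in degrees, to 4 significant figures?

113.5°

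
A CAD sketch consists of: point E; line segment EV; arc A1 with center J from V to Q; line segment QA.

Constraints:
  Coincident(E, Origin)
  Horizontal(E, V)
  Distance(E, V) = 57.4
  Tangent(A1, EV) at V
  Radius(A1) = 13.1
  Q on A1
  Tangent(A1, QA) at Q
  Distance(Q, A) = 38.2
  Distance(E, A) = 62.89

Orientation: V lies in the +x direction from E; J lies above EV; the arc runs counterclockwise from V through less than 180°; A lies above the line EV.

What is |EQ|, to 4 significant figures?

70.24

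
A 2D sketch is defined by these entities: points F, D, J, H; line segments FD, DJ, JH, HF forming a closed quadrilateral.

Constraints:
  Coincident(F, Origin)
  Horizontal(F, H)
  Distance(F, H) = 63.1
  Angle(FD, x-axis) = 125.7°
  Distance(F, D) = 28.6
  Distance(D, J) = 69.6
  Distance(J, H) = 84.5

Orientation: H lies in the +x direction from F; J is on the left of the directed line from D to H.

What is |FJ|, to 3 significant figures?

81.6

F is at the origin; F and H share the same y with |FH| = 63.1 and H in +x, so H = (63.1, 0). FD runs at 125.7° with |FD| = 28.6, so D = (-16.7, 23.2). J is determined by |DJ| = 69.6 and |JH| = 84.5 together: it lies at the intersection of circle(D, 69.6) and circle(H, 84.5). With |DH| = 83.1, the foot of the radical line on DH is 27.7 from D and the perpendicular offset is √(69.6² − 27.7²) = 63.8. Taking the left-of-DH solution: J = (27.8, 76.8).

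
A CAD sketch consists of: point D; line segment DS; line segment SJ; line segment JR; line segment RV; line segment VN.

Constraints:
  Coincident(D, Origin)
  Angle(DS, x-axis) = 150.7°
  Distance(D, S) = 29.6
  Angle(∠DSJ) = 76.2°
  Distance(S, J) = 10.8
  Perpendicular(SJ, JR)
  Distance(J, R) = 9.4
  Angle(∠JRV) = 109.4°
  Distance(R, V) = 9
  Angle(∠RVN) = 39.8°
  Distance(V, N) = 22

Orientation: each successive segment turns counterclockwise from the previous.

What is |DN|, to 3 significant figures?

35.9

D is at the origin; DS runs at 150.7° with length 29.6, so S = (-25.8, 14.5). ∠DSJ = 76.2° gives SJ at -106° from the x-axis; with |SJ| = 10.8, J = (-28.7, 4.08). The perpendicularity gives JR at right angles to SJ, so JR runs at -15.5°; with |JR| = 9.4, R = (-19.6, 1.57). ∠JRV = 109.4° gives RV at 55.1° from the x-axis; with |RV| = 9.0, V = (-14.5, 8.95). ∠RVN = 39.8° gives VN at -165° from the x-axis; with |VN| = 22.0, N = (-35.7, 3.14). Then |DN| = |N − D| = 35.9.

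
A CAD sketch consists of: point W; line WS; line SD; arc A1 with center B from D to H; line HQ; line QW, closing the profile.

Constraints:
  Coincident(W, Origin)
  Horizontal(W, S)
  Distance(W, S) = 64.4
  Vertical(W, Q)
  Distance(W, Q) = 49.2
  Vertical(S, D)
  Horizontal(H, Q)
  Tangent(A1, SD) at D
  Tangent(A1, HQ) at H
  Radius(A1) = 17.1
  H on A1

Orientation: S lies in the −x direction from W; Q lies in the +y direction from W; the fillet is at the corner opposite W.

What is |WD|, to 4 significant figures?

71.96

W is at the origin; W and S share the same y with |WS| = 64.4 and S on the −x side, so S = (-64.40, 0.000). W and Q share the same x with |WQ| = 49.2 and Q on the +y side, so Q = (0.000, 49.20). The virtual corner opposite W is at (-64.40, 49.20). Tangency of A1 to SD means the radius BD is perpendicular to SD and since A1 is tangent to HQ there, BH ⟂ HQ, with radius 17.1, so the center B sits 17.1 in from both sides at B = (-47.30, 32.10). That places the tangent points at D = (-64.40, 32.10) on SD and H = (-47.30, 49.20) on HQ. Then |WD| = |D − W| = 71.96.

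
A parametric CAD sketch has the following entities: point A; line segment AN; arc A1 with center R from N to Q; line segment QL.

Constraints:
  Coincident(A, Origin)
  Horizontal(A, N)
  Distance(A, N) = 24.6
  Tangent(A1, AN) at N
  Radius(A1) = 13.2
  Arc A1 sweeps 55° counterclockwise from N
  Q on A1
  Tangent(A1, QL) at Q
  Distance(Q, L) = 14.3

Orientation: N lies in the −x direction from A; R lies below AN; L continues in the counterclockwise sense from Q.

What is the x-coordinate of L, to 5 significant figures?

-43.615

On A1, N sits at bearing 90° from R; a 55° counterclockwise sweep puts Q at bearing 145°, so Q = R + 13.2·(cos 145°, sin 145°) = (-35.413, -5.6288). Tangency of A1 to QL means the radius RQ is perpendicular to QL, so QL runs along (−sin 145°, cos 145°); with |QL| = 14.3, L = (-43.615, -17.343). So L.x = -43.615.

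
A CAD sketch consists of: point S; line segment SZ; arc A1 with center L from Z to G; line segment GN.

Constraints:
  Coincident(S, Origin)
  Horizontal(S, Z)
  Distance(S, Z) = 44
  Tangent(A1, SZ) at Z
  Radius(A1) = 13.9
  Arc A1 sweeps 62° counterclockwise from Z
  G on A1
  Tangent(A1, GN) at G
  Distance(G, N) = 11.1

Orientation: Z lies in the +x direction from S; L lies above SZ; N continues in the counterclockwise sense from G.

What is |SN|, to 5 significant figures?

63.838

On A1, Z sits at bearing -90° from L; a 62° counterclockwise sweep puts G at bearing -28°, so G = L + 13.9·(cos -28°, sin -28°) = (56.273, 7.3743). The tangent condition forces LG to be normal to GN, so GN runs along (−sin -28°, cos -28°); with |GN| = 11.1, N = (61.484, 17.175). Then |SN| = |N − S| = 63.838.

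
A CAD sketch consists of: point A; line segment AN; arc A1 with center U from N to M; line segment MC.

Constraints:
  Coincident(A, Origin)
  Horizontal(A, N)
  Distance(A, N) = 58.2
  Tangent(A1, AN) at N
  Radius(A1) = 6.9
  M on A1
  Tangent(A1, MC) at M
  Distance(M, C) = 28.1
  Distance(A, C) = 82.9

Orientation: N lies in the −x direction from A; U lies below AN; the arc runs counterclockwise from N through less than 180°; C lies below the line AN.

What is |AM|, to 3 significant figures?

64.3

Checks: A = (0.00, 0.00) ✓; |UM| = 6.900 ✓; ∠(UM, MC) = 90.00° ✓; |MC| = 28.10 ✓; |AC| = 82.90 ✓.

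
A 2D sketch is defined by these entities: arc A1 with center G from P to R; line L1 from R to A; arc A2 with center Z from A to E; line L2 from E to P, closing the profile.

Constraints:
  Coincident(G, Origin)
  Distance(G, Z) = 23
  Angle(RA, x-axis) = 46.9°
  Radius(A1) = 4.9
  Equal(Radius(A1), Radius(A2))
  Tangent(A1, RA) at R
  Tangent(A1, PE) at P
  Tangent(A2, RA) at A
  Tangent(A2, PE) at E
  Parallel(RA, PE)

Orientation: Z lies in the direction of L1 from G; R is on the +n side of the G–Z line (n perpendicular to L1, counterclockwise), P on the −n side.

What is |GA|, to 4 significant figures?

23.52

The slot axis is L1's direction at 46.9°, so u = (cos 46.9°, sin 46.9°) = (0.6833, 0.7302) and n = (−sin 46.9°, cos 46.9°) = (-0.7302, 0.6833). G is at the origin and Z lies 23.0 along u from G, so Z = 23.0·u = (15.72, 16.79). Tangency of A1 to both parallel lines with radius 4.9 puts R and P at G ± 4.9·n: R = (-3.578, 3.348), P = (3.578, -3.348). Equal radii place A and E the same way about Z: A = Z + 4.9·n = (12.14, 20.14), E = Z − 4.9·n = (19.29, 13.45). Then |GA| = |A − G| = 23.52.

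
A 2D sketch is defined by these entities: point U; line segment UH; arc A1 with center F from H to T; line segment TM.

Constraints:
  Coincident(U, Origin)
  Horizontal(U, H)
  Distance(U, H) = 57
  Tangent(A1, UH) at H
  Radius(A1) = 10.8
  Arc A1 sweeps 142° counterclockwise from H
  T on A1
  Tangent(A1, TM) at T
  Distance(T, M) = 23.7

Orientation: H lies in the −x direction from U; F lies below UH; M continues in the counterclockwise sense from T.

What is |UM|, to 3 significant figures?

56.3

U is at the origin; UH is horizontal with |UH| = 57.0 and H on the −x side, so H = (-57.0, 0.00). Tangency of A1 to UH means the radius FH is perpendicular to UH, so F = H + (0, -10.8) = (-57.0, -10.8). On A1, H sits at bearing 90° from F; a 142° counterclockwise sweep puts T at bearing 232°, so T = F + 10.8·(cos 232°, sin 232°) = (-63.6, -19.3). A1 meets TM tangentially, so FT is at right angles to TM, so TM runs along (−sin 232°, cos 232°); with |TM| = 23.7, M = (-45.0, -33.9). Then |UM| = |M − U| = 56.3.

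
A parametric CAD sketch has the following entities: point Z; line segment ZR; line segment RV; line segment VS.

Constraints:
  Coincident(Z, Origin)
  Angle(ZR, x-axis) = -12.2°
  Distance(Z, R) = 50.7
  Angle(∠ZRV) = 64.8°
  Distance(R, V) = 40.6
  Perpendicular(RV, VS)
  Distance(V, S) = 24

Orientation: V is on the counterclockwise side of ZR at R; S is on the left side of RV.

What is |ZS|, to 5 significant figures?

28.983

Z is at the origin; ZR runs at -12.2° with length 50.7, so R = 50.7·(cos -12.2°, sin -12.2°) = (49.555, -10.714). ∠ZRV = 64.8°, so RV runs at -12.2° + (180° − 64.8°) = 103.00° from the x-axis; with |RV| = 40.6, V = R + 40.6·(cos 103.00°, sin 103.00°) = (40.422, 28.845). The perpendicularity gives VS at right angles to RV; with |VS| = 24.0 on the left of RV, S = V + 24.0·(-0.97437, -0.22495) = (17.037, 23.446). Then |ZS| = |S − Z| = 28.983.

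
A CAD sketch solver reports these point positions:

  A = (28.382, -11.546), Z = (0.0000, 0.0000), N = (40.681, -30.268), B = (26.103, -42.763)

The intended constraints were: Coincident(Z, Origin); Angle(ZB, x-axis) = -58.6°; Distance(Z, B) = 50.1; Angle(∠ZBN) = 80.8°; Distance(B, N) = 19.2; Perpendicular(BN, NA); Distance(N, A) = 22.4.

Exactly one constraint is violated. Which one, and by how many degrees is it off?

Perpendicular(BN, NA) — off by 7.30°.

Z = (0.00, 0.00) ✓; ZB at -58.60° ✓; |ZB| = 50.10 ✓; ∠ZBN = 80.80° ✓; |BN| = 19.20 ✓; ∠(BN, NA) = 82.70° ✗; |NA| = 22.40 ✓.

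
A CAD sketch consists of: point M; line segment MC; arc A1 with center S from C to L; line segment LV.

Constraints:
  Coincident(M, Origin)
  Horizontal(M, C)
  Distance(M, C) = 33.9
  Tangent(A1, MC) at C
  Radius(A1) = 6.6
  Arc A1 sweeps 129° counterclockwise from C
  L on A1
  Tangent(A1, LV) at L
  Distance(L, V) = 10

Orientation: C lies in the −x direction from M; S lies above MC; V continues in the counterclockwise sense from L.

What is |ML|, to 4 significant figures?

30.71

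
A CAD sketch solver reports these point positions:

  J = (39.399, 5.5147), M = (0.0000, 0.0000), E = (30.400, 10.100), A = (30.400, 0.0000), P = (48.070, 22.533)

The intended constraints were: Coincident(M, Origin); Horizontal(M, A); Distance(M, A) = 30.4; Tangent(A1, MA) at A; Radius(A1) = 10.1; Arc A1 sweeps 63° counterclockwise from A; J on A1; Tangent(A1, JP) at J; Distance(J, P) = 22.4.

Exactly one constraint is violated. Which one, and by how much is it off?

Distance(J, P) = 22.4 — off by 3.30.

M = (0.00, 0.00) ✓; M.y = 0.00, A.y = 0.00 ✓; |MA| = 30.40 ✓; ∠(EA, AM) = 90.00° ✓; |EA| = 10.10 ✓; bearing(E→J) − bearing(E→A) = 63.00° ✓; |EJ| = 10.10 ✓; ∠(EJ, JP) = 90.00° ✓; |JP| = 19.10 ✗.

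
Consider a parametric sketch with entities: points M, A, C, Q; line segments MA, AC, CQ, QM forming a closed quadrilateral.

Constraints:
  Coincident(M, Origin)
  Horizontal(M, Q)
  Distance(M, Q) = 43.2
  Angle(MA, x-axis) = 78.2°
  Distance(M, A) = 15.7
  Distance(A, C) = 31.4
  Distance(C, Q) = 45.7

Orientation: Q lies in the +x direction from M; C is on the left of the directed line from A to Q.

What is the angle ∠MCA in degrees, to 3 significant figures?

8.28°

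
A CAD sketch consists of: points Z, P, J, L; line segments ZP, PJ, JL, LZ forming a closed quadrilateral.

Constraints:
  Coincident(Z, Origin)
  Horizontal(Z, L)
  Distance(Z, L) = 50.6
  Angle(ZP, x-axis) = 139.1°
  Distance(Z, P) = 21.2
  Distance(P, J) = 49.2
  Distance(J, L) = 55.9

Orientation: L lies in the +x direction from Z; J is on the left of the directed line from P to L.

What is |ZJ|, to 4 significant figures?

51.22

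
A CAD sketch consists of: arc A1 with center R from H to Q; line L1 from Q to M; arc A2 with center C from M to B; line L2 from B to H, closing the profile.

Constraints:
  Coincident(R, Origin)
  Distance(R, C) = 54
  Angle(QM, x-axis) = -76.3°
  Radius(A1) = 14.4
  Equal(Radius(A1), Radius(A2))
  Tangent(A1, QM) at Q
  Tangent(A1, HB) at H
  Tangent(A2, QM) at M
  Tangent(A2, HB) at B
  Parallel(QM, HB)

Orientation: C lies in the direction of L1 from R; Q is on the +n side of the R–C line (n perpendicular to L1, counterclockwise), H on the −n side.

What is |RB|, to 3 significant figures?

55.9

The slot axis is L1's direction at -76.3°, so u = (cos -76.3°, sin -76.3°) = (0.237, -0.972) and n = (−sin -76.3°, cos -76.3°) = (0.972, 0.237). R is at the origin and C lies 54.0 along u from R, so C = 54.0·u = (12.8, -52.5). Tangency of A1 to both parallel lines with radius 14.4 puts Q and H at R ± 14.4·n: Q = (14.0, 3.41), H = (-14.0, -3.41). Equal radii place M and B the same way about C: M = C + 14.4·n = (26.8, -49.1), B = C − 14.4·n = (-1.20, -55.9). Then |RB| = |B − R| = 55.9.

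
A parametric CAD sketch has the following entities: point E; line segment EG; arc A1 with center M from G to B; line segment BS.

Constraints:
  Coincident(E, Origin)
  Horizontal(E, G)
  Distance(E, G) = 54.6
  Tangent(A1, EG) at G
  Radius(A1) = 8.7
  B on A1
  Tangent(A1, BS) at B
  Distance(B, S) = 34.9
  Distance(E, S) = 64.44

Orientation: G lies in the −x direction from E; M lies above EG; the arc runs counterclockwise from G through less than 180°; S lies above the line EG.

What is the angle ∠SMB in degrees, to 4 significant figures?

76.00°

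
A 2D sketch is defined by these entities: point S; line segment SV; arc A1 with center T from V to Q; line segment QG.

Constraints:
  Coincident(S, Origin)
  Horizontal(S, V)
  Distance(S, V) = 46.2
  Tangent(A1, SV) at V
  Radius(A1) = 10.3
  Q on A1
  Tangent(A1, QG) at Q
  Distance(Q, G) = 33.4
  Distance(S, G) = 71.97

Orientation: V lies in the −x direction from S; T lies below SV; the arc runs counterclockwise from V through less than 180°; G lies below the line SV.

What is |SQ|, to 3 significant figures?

57.4

S is at the origin; S and V share the same y with |SV| = 46.2 and V on the −x side, so V = (-46.2, 0.00). The tangent condition forces TV to be normal to SV, so T = V + (0, -10.3) = (-46.2, -10.3). Since TQ ⟂ QG (tangency), |TG| = √(10.3² + 33.4²) = 35.0 regardless of where Q sits on A1. So G lies on both circle(S, 71.97) and circle(T, 35.0); the below-SV intersection is G = (-57.4, -43.4). Q is the foot of the tangent from G: Q = (-56.5, -10.0).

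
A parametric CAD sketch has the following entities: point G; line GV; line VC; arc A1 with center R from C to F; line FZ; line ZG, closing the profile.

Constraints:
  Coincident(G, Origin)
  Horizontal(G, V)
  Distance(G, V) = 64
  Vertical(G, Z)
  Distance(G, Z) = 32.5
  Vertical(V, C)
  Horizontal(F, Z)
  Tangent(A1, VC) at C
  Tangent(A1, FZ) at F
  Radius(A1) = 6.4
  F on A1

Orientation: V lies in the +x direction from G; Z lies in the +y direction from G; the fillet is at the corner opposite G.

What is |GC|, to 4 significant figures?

69.12

G is at the origin; GV is horizontal with |GV| = 64.0 and V on the +x side, so V = (64.00, 0.000). GZ is vertical with |GZ| = 32.5 and Z on the +y side, so Z = (0.000, 32.50). The virtual corner opposite G is at (64.00, 32.50). A1 meets VC tangentially, so RC is at right angles to VC and since A1 is tangent to FZ there, RF ⟂ FZ, with radius 6.4, so the center R sits 6.4 in from both sides at R = (57.60, 26.10). That places the tangent points at C = (64.00, 26.10) on VC and F = (57.60, 32.50) on FZ. Then |GC| = |C − G| = 69.12.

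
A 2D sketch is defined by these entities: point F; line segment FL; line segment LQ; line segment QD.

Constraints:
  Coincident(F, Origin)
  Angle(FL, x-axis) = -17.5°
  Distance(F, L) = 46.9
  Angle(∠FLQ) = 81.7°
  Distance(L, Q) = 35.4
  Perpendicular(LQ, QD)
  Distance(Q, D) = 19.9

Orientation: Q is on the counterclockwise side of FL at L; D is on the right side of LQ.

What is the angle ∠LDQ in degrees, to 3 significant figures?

60.7°

F is at the origin; FL runs at -17.5° with length 46.9, so L = 46.9·(cos -17.5°, sin -17.5°) = (44.7, -14.1). ∠FLQ = 81.7°, so LQ runs at -17.5° + (180° − 81.7°) = 80.8° from the x-axis; with |LQ| = 35.4, Q = L + 35.4·(cos 80.8°, sin 80.8°) = (50.4, 20.8). LQ ⟂ QD; with |QD| = 19.9 on the right of LQ, D = Q + 19.9·(0.987, -0.160) = (70.0, 17.7). Then cos ∠LDQ = DL·DQ / (|DL||DQ|), giving 60.7°.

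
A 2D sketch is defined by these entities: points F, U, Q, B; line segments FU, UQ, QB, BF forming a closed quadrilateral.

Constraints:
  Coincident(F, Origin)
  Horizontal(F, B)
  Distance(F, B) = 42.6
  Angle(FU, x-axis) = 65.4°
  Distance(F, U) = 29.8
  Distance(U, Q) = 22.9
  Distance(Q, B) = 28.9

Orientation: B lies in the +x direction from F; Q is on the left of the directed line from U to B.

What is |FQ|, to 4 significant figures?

45.02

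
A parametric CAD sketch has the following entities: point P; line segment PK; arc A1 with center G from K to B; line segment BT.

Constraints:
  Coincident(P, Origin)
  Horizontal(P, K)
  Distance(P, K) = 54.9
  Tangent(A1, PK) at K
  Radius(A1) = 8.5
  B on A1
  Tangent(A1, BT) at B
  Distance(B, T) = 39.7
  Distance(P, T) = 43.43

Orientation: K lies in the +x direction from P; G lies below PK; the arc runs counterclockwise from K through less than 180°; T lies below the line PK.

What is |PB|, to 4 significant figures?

48.14

Checks: ∠(GK, KP) = 90.00° ✓; |GB| = 8.500 ✓; ∠(GB, BT) = 90.00° ✓; |BT| = 39.70 ✓; |PT| = 43.43 ✓.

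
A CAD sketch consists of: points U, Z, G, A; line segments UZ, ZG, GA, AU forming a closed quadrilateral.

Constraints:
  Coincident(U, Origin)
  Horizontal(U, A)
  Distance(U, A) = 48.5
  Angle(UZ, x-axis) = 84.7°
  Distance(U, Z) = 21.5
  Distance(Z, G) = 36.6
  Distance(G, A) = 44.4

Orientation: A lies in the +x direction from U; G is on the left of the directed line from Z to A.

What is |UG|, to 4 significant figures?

52.74

Checks: |ZG| = 36.60 ✓; |GA| = 44.40 ✓.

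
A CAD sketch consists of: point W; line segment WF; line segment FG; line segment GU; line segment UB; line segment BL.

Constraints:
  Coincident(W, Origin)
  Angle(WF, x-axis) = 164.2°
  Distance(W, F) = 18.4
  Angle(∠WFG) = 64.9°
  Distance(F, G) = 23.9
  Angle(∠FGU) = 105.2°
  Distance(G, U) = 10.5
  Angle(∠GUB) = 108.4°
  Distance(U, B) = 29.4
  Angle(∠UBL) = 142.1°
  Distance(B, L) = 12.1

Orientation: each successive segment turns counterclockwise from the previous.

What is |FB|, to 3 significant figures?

26.5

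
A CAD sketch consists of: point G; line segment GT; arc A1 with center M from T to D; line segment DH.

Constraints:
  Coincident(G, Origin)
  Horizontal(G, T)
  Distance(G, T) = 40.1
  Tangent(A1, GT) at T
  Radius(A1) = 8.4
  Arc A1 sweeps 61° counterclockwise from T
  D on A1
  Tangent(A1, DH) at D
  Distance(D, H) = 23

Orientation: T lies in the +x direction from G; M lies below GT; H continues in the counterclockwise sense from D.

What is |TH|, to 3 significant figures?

30.7

G is at the origin; GT is horizontal with |GT| = 40.1 and T on the +x side, so T = (40.1, 0.00). A1 meets GT tangentially, so MT is at right angles to GT, so M = T + (0, -8.4) = (40.1, -8.40). On A1, T sits at bearing 90° from M; a 61° counterclockwise sweep puts D at bearing 151°, so D = M + 8.4·(cos 151°, sin 151°) = (32.8, -4.33). A1 meets DH tangentially, so MD is at right angles to DH, so DH runs along (−sin 151°, cos 151°); with |DH| = 23.0, H = (21.6, -24.4). Then |TH| = |H − T| = 30.7.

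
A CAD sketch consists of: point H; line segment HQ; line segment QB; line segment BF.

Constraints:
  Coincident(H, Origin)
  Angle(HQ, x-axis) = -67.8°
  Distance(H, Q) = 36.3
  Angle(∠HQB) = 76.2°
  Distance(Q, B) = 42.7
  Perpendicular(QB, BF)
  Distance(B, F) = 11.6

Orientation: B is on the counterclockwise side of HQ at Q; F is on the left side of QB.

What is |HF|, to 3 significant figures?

41.5

∠HQB = 76.2°, so QB runs at -67.8° + (180° − 76.2°) = 36.0° from the x-axis; with |QB| = 42.7, B = Q + 42.7·(cos 36.0°, sin 36.0°) = (48.3, -8.51). The perpendicularity gives BF at right angles to QB; with |BF| = 11.6 on the left of QB, F = B + 11.6·(-0.588, 0.809) = (41.4, 0.874). Then |HF| = |F − H| = 41.5.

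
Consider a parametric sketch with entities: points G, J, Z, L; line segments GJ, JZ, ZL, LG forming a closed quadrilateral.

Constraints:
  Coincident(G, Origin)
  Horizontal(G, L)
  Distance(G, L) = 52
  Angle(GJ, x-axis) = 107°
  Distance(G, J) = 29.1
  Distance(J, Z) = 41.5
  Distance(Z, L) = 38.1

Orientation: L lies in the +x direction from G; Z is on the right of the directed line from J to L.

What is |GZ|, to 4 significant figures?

15.97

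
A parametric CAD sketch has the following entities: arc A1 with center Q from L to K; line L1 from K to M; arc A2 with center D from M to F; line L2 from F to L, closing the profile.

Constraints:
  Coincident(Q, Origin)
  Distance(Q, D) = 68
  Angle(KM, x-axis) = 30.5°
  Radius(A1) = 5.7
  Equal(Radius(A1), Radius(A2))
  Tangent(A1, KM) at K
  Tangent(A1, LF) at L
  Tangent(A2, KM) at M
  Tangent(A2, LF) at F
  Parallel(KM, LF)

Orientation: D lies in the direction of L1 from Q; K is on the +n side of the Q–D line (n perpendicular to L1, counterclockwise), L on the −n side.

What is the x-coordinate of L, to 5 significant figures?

2.8930

The slot axis is L1's direction at 30.5°, so u = (cos 30.5°, sin 30.5°) = (0.86163, 0.50754) and n = (−sin 30.5°, cos 30.5°) = (-0.50754, 0.86163). Q is at the origin and D lies 68.0 along u from Q, so D = 68.0·u = (58.591, 34.513). Tangency of A1 to both parallel lines with radius 5.7 puts K and L at Q ± 5.7·n: K = (-2.8930, 4.9113), L = (2.8930, -4.9113). So L.x = 2.8930.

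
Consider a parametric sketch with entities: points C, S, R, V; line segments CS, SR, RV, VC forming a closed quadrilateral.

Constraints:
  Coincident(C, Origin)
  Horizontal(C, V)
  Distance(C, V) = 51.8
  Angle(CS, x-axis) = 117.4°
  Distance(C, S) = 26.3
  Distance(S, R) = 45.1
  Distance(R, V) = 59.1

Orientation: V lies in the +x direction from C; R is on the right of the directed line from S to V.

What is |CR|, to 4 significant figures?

21.20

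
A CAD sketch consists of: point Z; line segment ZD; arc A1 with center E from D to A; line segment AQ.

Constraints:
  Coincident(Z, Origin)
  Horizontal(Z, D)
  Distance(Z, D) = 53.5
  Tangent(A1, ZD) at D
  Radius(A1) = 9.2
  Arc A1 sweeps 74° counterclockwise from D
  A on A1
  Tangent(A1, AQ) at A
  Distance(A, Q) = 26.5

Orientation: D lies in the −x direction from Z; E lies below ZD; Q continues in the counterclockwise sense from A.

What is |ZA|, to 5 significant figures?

62.699

Z is at the origin; Z and D share the same y with |ZD| = 53.5 and D on the −x side, so D = (-53.500, 0.0000). The tangent condition forces ED to be normal to ZD, so E = D + (0, -9.2) = (-53.500, -9.2000). On A1, D sits at bearing 90° from E; a 74° counterclockwise sweep puts A at bearing 164°, so A = E + 9.2·(cos 164°, sin 164°) = (-62.344, -6.6641). Then |ZA| = |A − Z| = 62.699.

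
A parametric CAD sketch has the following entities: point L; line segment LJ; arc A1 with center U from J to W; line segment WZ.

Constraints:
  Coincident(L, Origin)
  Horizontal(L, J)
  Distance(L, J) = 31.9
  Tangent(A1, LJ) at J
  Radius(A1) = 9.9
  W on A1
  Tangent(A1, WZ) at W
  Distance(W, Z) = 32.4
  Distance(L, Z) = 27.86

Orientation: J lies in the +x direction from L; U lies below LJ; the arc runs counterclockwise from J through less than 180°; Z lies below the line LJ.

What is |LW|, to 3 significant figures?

24.7

Checks: |UW| = 9.900 ✓; ∠(UW, WZ) = 90.00° ✓; |WZ| = 32.40 ✓; |LZ| = 27.86 ✓.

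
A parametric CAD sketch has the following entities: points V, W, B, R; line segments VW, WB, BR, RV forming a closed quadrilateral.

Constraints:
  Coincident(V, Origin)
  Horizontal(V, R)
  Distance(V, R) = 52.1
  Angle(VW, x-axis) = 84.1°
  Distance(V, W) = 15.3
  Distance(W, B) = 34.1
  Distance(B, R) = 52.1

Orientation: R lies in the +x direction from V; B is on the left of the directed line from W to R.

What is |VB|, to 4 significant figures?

47.88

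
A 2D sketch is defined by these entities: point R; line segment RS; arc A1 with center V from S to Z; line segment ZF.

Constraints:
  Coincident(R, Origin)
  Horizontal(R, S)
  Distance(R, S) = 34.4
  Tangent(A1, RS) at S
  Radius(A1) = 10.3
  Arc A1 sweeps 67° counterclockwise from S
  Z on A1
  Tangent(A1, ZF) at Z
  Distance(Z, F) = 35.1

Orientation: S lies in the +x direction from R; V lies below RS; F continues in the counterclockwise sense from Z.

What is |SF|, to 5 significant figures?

45.021

R is at the origin; R and S share the same y with |RS| = 34.4 and S on the +x side, so S = (34.400, 0.0000). Since A1 is tangent to RS there, VS ⟂ RS, so V = S + (0, -10.3) = (34.400, -10.300). On A1, S sits at bearing 90° from V; a 67° counterclockwise sweep puts Z at bearing 157°, so Z = V + 10.3·(cos 157°, sin 157°) = (24.919, -6.2755). A1 meets ZF tangentially, so VZ is at right angles to ZF, so ZF runs along (−sin 157°, cos 157°); with |ZF| = 35.1, F = (11.204, -38.585). Then |SF| = |F − S| = 45.021.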